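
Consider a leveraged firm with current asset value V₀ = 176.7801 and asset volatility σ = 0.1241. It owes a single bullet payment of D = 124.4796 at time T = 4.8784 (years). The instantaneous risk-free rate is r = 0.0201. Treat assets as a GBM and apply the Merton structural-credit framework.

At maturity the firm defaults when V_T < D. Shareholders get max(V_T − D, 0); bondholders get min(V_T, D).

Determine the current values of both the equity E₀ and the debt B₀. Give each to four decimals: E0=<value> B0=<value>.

d₁ = [ln(V₀/D) + (r + σ²/2)T] / (σ√T)
   = [ln(176.7801/124.4796) + (0.0201 + 0.5·0.1241²)·4.8784] / (0.1241·√4.8784)
   = [0.350765 + 0.135621] / 0.274101 = 1.774479
d₂ = d₁ − σ√T = 1.774479 − 0.274101 = 1.500378
N(d₁) = 0.962008,  N(d₂) = 0.933242,  e^(−rT) = 0.906598
E₀ = V₀·N(d₁) − D·e^(−rT)·N(d₂)
   = 176.7801·0.962008 − 124.4796·0.906598·0.933242 = 64.744751
B₀ = V₀ − E₀ = 176.7801 − 64.744751 = 112.035349

E0=64.7448 B0=112.0353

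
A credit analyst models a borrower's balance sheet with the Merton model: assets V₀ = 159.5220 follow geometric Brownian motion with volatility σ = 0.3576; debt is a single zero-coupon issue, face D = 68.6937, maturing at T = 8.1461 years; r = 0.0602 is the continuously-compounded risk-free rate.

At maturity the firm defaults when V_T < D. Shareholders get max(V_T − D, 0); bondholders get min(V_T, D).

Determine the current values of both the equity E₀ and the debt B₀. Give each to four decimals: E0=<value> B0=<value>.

E0=120.8908 B0=38.6312

d₁ = [ln(V₀/D) + (r + σ²/2)T] / (σ√T)
   = [ln(159.5220/68.6937) + (0.0602 + 0.5·0.3576²)·8.1461] / (0.3576·√8.1461)
   = [0.842524 + 1.011248] / 1.020640 = 1.816285
d₂ = d₁ − σ√T = 1.816285 − 1.020640 = 0.795645
N(d₁) = 0.965337,  N(d₂) = 0.786881,  e^(−rT) = 0.612384
E₀ = V₀·N(d₁) − D·e^(−rT)·N(d₂)
   = 159.5220·0.965337 − 68.6937·0.612384·0.786881 = 120.890759
B₀ = V₀ − E₀ = 159.5220 − 120.890759 = 38.631241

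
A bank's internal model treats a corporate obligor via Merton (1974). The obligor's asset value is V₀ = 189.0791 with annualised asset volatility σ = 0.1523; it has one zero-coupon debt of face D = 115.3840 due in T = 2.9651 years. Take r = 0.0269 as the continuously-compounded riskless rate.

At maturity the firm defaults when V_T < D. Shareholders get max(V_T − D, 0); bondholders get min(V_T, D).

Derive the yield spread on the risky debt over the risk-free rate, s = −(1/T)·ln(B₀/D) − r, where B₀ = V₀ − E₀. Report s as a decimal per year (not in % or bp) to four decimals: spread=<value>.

spread=0.0006

d₁ = [ln(V₀/D) + (r + σ²/2)T] / (σ√T)
   = [ln(189.0791/115.3840) + (0.0269 + 0.5·0.1523²)·2.9651] / (0.1523·√2.9651)
   = [0.493900 + 0.114149] / 0.262252 = 2.318564
d₂ = d₁ − σ√T = 2.318564 − 0.262252 = 2.056312
N(d₁) = 0.989791,  N(d₂) = 0.980124,  e^(−rT) = 0.923337
E₀ = V₀·N(d₁) − D·e^(−rT)·N(d₂)
   = 189.0791·0.989791 − 115.3840·0.923337·0.980124 = 82.728012
B₀ = V₀ − E₀ = 189.0791 − 82.728012 = 106.351088
spread = −(1/T)·ln(B₀/D) − r = −(1/2.9651)·ln(106.351088/115.3840) − 0.0269 = 0.00059315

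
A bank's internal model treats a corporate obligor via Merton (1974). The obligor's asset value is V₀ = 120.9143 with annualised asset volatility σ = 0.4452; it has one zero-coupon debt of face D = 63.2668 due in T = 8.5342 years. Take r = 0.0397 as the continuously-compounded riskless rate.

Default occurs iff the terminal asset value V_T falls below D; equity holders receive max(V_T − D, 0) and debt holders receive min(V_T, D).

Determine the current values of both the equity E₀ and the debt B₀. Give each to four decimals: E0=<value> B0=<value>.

d₁ = [ln(V₀/D) + (r + σ²/2)T] / (σ√T)
   = [ln(120.9143/63.2668) + (0.0397 + 0.5·0.4452²)·8.5342] / (0.4452·√8.5342)
   = [0.647721 + 1.184560] / 1.300578 = 1.408820
d₂ = d₁ − σ√T = 1.408820 − 1.300578 = 0.108242
N(d₁) = 0.920556,  N(d₂) = 0.543098,  e^(−rT) = 0.712619
E₀ = V₀·N(d₁) − D·e^(−rT)·N(d₂)
   = 120.9143·0.920556 − 63.2668·0.712619·0.543098 = 86.822707
B₀ = V₀ − E₀ = 120.9143 − 86.822707 = 34.091593

E0=86.8227 B0=34.0916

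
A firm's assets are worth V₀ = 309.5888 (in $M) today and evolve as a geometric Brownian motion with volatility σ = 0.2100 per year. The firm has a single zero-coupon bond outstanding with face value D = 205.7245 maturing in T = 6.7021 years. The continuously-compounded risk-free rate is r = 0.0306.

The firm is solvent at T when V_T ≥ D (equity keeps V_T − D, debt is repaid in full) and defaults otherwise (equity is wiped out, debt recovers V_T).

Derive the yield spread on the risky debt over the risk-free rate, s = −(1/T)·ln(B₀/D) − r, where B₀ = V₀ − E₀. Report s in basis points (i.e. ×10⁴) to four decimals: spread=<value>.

d₁ = [ln(V₀/D) + (r + σ²/2)T] / (σ√T)
   = [ln(309.5888/205.7245) + (0.0306 + 0.5·0.2100²)·6.7021] / (0.2100·√6.7021)
   = [0.408707 + 0.352866] / 0.543657 = 1.400834
d₂ = d₁ − σ√T = 1.400834 − 0.543657 = 0.857177
N(d₁) = 0.919368,  N(d₂) = 0.804326,  e^(−rT) = 0.814579
E₀ = V₀·N(d₁) − D·e^(−rT)·N(d₂)
   = 309.5888·0.919368 − 205.7245·0.814579·0.804326 = 149.838009
B₀ = V₀ − E₀ = 309.5888 − 149.838009 = 159.750791
spread = −(1/T)·ln(B₀/D) − r = −(1/6.7021)·ln(159.750791/205.7245) − 0.0306 = 0.00713785
in basis points: 0.00713785 × 10⁴ = 71.3785 bp

spread=71.3785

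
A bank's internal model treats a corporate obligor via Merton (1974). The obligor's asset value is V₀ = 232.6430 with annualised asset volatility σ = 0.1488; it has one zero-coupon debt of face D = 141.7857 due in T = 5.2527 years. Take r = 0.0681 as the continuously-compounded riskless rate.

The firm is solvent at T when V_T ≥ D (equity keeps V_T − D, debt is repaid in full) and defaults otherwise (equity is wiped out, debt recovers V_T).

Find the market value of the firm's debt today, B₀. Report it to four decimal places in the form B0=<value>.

d₁ = [ln(V₀/D) + (r + σ²/2)T] / (σ√T)
   = [ln(232.6430/141.7857) + (0.0681 + 0.5·0.1488²)·5.2527] / (0.1488·√5.2527)
   = [0.495188 + 0.415860] / 0.341031 = 2.671451
d₂ = d₁ − σ√T = 2.671451 − 0.341031 = 2.330420
N(d₁) = 0.996224,  N(d₂) = 0.990108,  e^(−rT) = 0.699277
E₀ = V₀·N(d₁) − D·e^(−rT)·N(d₂)
   = 232.6430·0.996224 − 141.7857·0.699277·0.990108 = 133.597832
B₀ = V₀ − E₀ = 232.6430 − 133.597832 = 99.045168

B0=99.0452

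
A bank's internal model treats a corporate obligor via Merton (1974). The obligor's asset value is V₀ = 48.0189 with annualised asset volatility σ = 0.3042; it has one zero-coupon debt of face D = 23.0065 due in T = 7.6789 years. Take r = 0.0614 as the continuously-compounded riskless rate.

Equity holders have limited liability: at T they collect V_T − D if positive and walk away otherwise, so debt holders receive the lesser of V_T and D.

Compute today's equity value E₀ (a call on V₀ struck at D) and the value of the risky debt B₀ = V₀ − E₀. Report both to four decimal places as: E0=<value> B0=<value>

d₁ = [ln(V₀/D) + (r + σ²/2)T] / (σ√T)
   = [ln(48.0189/23.0065) + (0.0614 + 0.5·0.3042²)·7.6789] / (0.3042·√7.6789)
   = [0.735818 + 0.826778] / 0.842963 = 1.853694
d₂ = d₁ − σ√T = 1.853694 − 0.842963 = 1.010730
N(d₁) = 0.968109,  N(d₂) = 0.843927,  e^(−rT) = 0.624075
E₀ = V₀·N(d₁) − D·e^(−rT)·N(d₂)
   = 48.0189·0.968109 − 23.0065·0.624075·0.843927 = 34.370579
B₀ = V₀ − E₀ = 48.0189 − 34.370579 = 13.648321

E0=34.3706 B0=13.6483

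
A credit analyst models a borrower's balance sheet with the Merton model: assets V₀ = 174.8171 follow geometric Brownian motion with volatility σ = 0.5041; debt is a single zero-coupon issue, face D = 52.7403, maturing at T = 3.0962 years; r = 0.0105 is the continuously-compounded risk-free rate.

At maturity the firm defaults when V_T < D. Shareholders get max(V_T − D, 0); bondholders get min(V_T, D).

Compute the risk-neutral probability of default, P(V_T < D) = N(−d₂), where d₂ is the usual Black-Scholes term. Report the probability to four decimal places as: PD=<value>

PD=0.1725

d₁ = [ln(V₀/D) + (r + σ²/2)T] / (σ√T)
   = [ln(174.8171/52.7403) + (0.0105 + 0.5·0.5041²)·3.0962] / (0.5041·√3.0962)
   = [1.198360 + 0.425908] / 0.887015 = 1.831162
d₂ = d₁ − σ√T = 1.831162 − 0.887015 = 0.944146
risk-neutral PD = N(−d₂) = N(-0.944146) = 0.172547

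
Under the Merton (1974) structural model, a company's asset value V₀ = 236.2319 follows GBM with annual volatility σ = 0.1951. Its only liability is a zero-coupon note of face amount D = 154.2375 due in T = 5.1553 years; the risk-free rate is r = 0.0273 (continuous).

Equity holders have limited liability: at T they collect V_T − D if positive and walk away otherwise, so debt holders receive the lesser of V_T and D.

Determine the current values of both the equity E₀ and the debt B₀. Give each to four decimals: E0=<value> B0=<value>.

d₁ = [ln(V₀/D) + (r + σ²/2)T] / (σ√T)
   = [ln(236.2319/154.2375) + (0.0273 + 0.5·0.1951²)·5.1553] / (0.1951·√5.1553)
   = [0.426320 + 0.238855] / 0.442980 = 1.501593
d₂ = d₁ − σ√T = 1.501593 − 0.442980 = 1.058613
N(d₁) = 0.933399,  N(d₂) = 0.855112,  e^(−rT) = 0.868715
E₀ = V₀·N(d₁) − D·e^(−rT)·N(d₂)
   = 236.2319·0.933399 − 154.2375·0.868715·0.855112 = 105.923428
B₀ = V₀ − E₀ = 236.2319 − 105.923428 = 130.308472

E0=105.9234 B0=130.3085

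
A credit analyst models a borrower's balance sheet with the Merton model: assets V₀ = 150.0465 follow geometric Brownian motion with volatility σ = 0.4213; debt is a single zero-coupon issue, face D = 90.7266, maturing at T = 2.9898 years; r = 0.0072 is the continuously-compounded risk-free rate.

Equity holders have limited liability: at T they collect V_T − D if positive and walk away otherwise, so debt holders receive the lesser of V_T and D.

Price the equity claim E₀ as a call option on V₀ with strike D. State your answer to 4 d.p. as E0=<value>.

E0=72.4316

d₁ = [ln(V₀/D) + (r + σ²/2)T] / (σ√T)
   = [ln(150.0465/90.7266) + (0.0072 + 0.5·0.4213²)·2.9898] / (0.4213·√2.9898)
   = [0.503095 + 0.286862] / 0.728471 = 1.084403
d₂ = d₁ − σ√T = 1.084403 − 0.728471 = 0.355931
N(d₁) = 0.860907,  N(d₂) = 0.639054,  e^(−rT) = 0.978703
E₀ = V₀·N(d₁) − D·e^(−rT)·N(d₂)
   = 150.0465·0.860907 − 90.7266·0.978703·0.639054 = 72.431621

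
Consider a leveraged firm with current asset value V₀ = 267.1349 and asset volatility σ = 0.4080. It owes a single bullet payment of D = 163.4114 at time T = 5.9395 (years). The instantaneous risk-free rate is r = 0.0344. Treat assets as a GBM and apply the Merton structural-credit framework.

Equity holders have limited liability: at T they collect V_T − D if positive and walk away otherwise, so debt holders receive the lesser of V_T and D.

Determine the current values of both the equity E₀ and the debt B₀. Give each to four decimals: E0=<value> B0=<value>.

d₁ = [ln(V₀/D) + (r + σ²/2)T] / (σ√T)
   = [ln(267.1349/163.4114) + (0.0344 + 0.5·0.4080²)·5.9395] / (0.4080·√5.9395)
   = [0.491483 + 0.698675] / 0.994340 = 1.196932
d₂ = d₁ − σ√T = 1.196932 − 0.994340 = 0.202592
N(d₁) = 0.884334,  N(d₂) = 0.580273,  e^(−rT) = 0.815202
E₀ = V₀·N(d₁) − D·e^(−rT)·N(d₂)
   = 267.1349·0.884334 − 163.4114·0.815202·0.580273 = 158.936229
B₀ = V₀ − E₀ = 267.1349 − 158.936229 = 108.198671

E0=158.9362 B0=108.1987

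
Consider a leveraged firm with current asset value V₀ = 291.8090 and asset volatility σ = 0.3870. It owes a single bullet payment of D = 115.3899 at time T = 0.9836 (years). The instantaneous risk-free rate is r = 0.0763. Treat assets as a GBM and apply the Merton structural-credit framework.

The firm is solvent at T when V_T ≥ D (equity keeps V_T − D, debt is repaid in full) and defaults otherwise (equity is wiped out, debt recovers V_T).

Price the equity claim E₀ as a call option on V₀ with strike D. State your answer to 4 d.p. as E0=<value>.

E0=184.8558

d₁ = [ln(V₀/D) + (r + σ²/2)T] / (σ√T)
   = [ln(291.8090/115.3899) + (0.0763 + 0.5·0.3870²)·0.9836] / (0.3870·√0.9836)
   = [0.927783 + 0.148705] / 0.383813 = 2.804716
d₂ = d₁ − σ√T = 2.804716 − 0.383813 = 2.420902
N(d₁) = 0.997482,  N(d₂) = 0.992259,  e^(−rT) = 0.927698
E₀ = V₀·N(d₁) − D·e^(−rT)·N(d₂)
   = 291.8090·0.997482 − 115.3899·0.927698·0.992259 = 184.855847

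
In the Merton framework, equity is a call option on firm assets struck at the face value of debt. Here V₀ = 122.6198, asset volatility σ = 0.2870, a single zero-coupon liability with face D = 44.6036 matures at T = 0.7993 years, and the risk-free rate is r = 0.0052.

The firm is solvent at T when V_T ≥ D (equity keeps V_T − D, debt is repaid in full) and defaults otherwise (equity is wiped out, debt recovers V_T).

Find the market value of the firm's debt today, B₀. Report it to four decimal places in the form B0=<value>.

B0=44.4184

d₁ = [ln(V₀/D) + (r + σ²/2)T] / (σ√T)
   = [ln(122.6198/44.6036) + (0.0052 + 0.5·0.2870²)·0.7993] / (0.2870·√0.7993)
   = [1.011274 + 0.037075] / 0.256588 = 4.085725
d₂ = d₁ − σ√T = 4.085725 − 0.256588 = 3.829137
N(d₁) = 0.999978,  N(d₂) = 0.999936,  e^(−rT) = 0.995852
E₀ = V₀·N(d₁) − D·e^(−rT)·N(d₂)
   = 122.6198·0.999978 − 44.6036·0.995852·0.999936 = 78.201366
B₀ = V₀ − E₀ = 122.6198 − 78.201366 = 44.418434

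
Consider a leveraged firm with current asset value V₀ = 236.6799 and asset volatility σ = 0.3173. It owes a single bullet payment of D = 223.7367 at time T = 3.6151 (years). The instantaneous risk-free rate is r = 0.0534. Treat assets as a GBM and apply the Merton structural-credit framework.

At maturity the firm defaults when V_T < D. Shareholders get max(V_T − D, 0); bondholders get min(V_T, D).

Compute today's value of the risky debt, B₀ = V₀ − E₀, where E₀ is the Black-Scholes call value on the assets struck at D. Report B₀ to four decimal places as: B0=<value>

d₁ = [ln(V₀/D) + (r + σ²/2)T] / (σ√T)
   = [ln(236.6799/223.7367) + (0.0534 + 0.5·0.3173²)·3.6151] / (0.3173·√3.6151)
   = [0.056239 + 0.375029] / 0.603296 = 0.714853
d₂ = d₁ − σ√T = 0.714853 − 0.603296 = 0.111558
N(d₁) = 0.762650,  N(d₂) = 0.544413,  e^(−rT) = 0.824444
E₀ = V₀·N(d₁) − D·e^(−rT)·N(d₂)
   = 236.6799·0.762650 − 223.7367·0.824444·0.544413 = 80.082468
B₀ = V₀ − E₀ = 236.6799 − 80.082468 = 156.597432

B0=156.5974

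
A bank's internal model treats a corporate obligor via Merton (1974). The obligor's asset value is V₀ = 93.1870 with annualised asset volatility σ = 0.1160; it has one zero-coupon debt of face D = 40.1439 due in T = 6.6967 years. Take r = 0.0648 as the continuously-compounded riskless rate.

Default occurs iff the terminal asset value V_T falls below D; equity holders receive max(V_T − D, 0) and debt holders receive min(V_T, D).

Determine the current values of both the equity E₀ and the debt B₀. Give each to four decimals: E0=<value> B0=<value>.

d₁ = [ln(V₀/D) + (r + σ²/2)T] / (σ√T)
   = [ln(93.1870/40.1439) + (0.0648 + 0.5·0.1160²)·6.6967] / (0.1160·√6.6967)
   = [0.842138 + 0.479002] / 0.300185 = 4.401089
d₂ = d₁ − σ√T = 4.401089 − 0.300185 = 4.100905
N(d₁) = 0.999995,  N(d₂) = 0.999979,  e^(−rT) = 0.647947
E₀ = V₀·N(d₁) − D·e^(−rT)·N(d₂)
   = 93.1870·0.999995 − 40.1439·0.647947·0.999979 = 67.175908
B₀ = V₀ − E₀ = 93.1870 − 67.175908 = 26.011092

E0=67.1759 B0=26.0111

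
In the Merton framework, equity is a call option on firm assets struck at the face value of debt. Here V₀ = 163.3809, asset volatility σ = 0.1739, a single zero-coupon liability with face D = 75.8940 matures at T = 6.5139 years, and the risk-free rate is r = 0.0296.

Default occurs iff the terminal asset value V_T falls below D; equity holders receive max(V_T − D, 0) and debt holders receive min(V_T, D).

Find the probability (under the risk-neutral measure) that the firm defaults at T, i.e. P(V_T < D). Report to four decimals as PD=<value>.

PD=0.0262

d₁ = [ln(V₀/D) + (r + σ²/2)T] / (σ√T)
   = [ln(163.3809/75.8940) + (0.0296 + 0.5·0.1739²)·6.5139] / (0.1739·√6.5139)
   = [0.766747 + 0.291306] / 0.443834 = 2.383894
d₂ = d₁ − σ√T = 2.383894 − 0.443834 = 1.940061
risk-neutral PD = N(−d₂) = N(-1.940061) = 0.026186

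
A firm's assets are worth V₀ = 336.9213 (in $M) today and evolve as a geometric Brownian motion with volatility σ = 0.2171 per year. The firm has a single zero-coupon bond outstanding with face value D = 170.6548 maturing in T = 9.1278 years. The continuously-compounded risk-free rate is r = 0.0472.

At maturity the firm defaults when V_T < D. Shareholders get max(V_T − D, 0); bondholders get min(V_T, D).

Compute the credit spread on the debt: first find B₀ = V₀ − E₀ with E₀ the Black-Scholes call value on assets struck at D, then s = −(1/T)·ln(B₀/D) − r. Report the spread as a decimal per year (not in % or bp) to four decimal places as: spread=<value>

spread=0.0023

d₁ = [ln(V₀/D) + (r + σ²/2)T] / (σ√T)
   = [ln(336.9213/170.6548) + (0.0472 + 0.5·0.2171²)·9.1278] / (0.2171·√9.1278)
   = [0.680207 + 0.645940] / 0.655908 = 2.021848
d₂ = d₁ − σ√T = 2.021848 − 0.655908 = 1.365940
N(d₁) = 0.978404,  N(d₂) = 0.914021,  e^(−rT) = 0.649968
E₀ = V₀·N(d₁) − D·e^(−rT)·N(d₂)
   = 336.9213·0.978404 − 170.6548·0.649968·0.914021 = 228.261772
B₀ = V₀ − E₀ = 336.9213 − 228.261772 = 108.659528
spread = −(1/T)·ln(B₀/D) − r = −(1/9.1278)·ln(108.659528/170.6548) − 0.0472 = 0.00225588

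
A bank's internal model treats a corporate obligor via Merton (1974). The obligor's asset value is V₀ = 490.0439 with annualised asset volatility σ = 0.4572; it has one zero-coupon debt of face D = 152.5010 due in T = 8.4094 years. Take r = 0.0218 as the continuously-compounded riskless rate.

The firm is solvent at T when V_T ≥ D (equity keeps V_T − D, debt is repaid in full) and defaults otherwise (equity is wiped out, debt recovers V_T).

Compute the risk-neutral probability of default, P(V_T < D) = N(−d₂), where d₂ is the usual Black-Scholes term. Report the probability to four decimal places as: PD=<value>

PD=0.3610

d₁ = [ln(V₀/D) + (r + σ²/2)T] / (σ√T)
   = [ln(490.0439/152.5010) + (0.0218 + 0.5·0.4572²)·8.4094] / (0.4572·√8.4094)
   = [1.167324 + 1.062241] / 1.325833 = 1.681634
d₂ = d₁ − σ√T = 1.681634 − 1.325833 = 0.355801
risk-neutral PD = N(−d₂) = N(-0.355801) = 0.360995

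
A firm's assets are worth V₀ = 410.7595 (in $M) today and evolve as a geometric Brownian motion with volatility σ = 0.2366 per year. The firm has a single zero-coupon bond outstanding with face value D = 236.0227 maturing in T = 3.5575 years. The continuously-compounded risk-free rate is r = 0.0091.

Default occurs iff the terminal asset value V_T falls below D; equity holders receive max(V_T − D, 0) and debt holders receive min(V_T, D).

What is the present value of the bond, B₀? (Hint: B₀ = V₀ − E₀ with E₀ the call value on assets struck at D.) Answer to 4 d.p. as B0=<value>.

d₁ = [ln(V₀/D) + (r + σ²/2)T] / (σ√T)
   = [ln(410.7595/236.0227) + (0.0091 + 0.5·0.2366²)·3.5575] / (0.2366·√3.5575)
   = [0.554080 + 0.131947] / 0.446259 = 1.537283
d₂ = d₁ − σ√T = 1.537283 − 0.446259 = 1.091024
N(d₁) = 0.937888,  N(d₂) = 0.862369,  e^(−rT) = 0.968145
E₀ = V₀·N(d₁) − D·e^(−rT)·N(d₂)
   = 410.7595·0.937888 − 236.0227·0.968145·0.862369 = 188.191482
B₀ = V₀ − E₀ = 410.7595 − 188.191482 = 222.568018

B0=222.5680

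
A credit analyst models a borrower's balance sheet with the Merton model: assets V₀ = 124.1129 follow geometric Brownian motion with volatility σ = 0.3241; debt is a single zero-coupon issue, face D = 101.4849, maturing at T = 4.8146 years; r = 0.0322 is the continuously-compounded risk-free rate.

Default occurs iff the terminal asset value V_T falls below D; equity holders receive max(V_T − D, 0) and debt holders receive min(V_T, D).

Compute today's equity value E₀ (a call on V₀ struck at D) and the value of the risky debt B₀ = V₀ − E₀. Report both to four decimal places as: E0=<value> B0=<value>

d₁ = [ln(V₀/D) + (r + σ²/2)T] / (σ√T)
   = [ln(124.1129/101.4849) + (0.0322 + 0.5·0.3241²)·4.8146] / (0.3241·√4.8146)
   = [0.201282 + 0.407895] / 0.711147 = 0.856612
d₂ = d₁ − σ√T = 0.856612 − 0.711147 = 0.145465
N(d₁) = 0.804170,  N(d₂) = 0.557828,  e^(−rT) = 0.856389
E₀ = V₀·N(d₁) − D·e^(−rT)·N(d₂)
   = 124.1129·0.804170 − 101.4849·0.856389·0.557828 = 51.326725
B₀ = V₀ − E₀ = 124.1129 − 51.326725 = 72.786175

E0=51.3267 B0=72.7862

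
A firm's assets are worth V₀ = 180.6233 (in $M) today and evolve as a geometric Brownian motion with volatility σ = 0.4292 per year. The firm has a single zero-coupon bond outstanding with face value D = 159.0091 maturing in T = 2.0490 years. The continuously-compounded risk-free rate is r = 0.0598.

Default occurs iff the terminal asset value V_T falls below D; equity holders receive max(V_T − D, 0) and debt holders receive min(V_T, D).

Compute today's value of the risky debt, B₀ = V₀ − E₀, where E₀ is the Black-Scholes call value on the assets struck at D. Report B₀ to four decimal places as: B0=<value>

B0=118.8365

d₁ = [ln(V₀/D) + (r + σ²/2)T] / (σ√T)
   = [ln(180.6233/159.0091) + (0.0598 + 0.5·0.4292²)·2.0490] / (0.4292·√2.0490)
   = [0.127452 + 0.311256] / 0.614371 = 0.714077
d₂ = d₁ − σ√T = 0.714077 − 0.614371 = 0.099706
N(d₁) = 0.762410,  N(d₂) = 0.539711,  e^(−rT) = 0.884679
E₀ = V₀·N(d₁) − D·e^(−rT)·N(d₂)
   = 180.6233·0.762410 − 159.0091·0.884679·0.539711 = 61.786781
B₀ = V₀ − E₀ = 180.6233 − 61.786781 = 118.836519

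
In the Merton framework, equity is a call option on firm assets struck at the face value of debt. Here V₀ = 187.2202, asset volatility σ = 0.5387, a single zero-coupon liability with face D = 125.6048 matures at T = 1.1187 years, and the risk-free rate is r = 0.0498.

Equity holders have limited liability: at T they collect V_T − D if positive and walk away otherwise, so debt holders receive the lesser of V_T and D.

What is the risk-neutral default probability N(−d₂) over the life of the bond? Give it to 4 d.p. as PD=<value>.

d₁ = [ln(V₀/D) + (r + σ²/2)T] / (σ√T)
   = [ln(187.2202/125.6048) + (0.0498 + 0.5·0.5387²)·1.1187] / (0.5387·√1.1187)
   = [0.399145 + 0.218033] / 0.569776 = 1.083196
d₂ = d₁ − σ√T = 1.083196 − 0.569776 = 0.513420
risk-neutral PD = N(−d₂) = N(-0.513420) = 0.303829

PD=0.3038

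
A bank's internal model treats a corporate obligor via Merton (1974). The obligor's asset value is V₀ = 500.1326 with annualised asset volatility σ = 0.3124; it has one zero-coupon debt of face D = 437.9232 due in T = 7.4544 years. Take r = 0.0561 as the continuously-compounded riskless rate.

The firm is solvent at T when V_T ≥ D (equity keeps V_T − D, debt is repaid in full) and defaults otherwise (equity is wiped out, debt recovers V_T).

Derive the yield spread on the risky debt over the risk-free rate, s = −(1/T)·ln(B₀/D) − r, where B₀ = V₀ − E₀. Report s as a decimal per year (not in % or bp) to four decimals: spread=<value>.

d₁ = [ln(V₀/D) + (r + σ²/2)T] / (σ√T)
   = [ln(500.1326/437.9232) + (0.0561 + 0.5·0.3124²)·7.4544] / (0.3124·√7.4544)
   = [0.132830 + 0.781943] / 0.852938 = 1.072497
d₂ = d₁ − σ√T = 1.072497 − 0.852938 = 0.219559
N(d₁) = 0.858252,  N(d₂) = 0.586893,  e^(−rT) = 0.658236
E₀ = V₀·N(d₁) − D·e^(−rT)·N(d₂)
   = 500.1326·0.858252 − 437.9232·0.658236·0.586893 = 260.063767
B₀ = V₀ − E₀ = 500.1326 − 260.063767 = 240.068833
spread = −(1/T)·ln(B₀/D) − r = −(1/7.4544)·ln(240.068833/437.9232) − 0.0561 = 0.02453934

spread=0.0245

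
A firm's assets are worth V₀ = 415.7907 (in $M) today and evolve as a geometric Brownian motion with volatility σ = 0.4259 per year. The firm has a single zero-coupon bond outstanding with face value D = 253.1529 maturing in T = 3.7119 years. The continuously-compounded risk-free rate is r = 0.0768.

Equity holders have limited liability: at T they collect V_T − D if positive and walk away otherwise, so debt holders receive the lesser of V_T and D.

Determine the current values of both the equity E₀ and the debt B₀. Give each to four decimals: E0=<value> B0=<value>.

d₁ = [ln(V₀/D) + (r + σ²/2)T] / (σ√T)
   = [ln(415.7907/253.1529) + (0.0768 + 0.5·0.4259²)·3.7119] / (0.4259·√3.7119)
   = [0.496188 + 0.621726] / 0.820551 = 1.362394
d₂ = d₁ − σ√T = 1.362394 − 0.820551 = 0.541843
N(d₁) = 0.913463,  N(d₂) = 0.706037,  e^(−rT) = 0.751959
E₀ = V₀·N(d₁) − D·e^(−rT)·N(d₂)
   = 415.7907·0.913463 − 253.1529·0.751959·0.706037 = 245.408027
B₀ = V₀ − E₀ = 415.7907 − 245.408027 = 170.382673

E0=245.4080 B0=170.3827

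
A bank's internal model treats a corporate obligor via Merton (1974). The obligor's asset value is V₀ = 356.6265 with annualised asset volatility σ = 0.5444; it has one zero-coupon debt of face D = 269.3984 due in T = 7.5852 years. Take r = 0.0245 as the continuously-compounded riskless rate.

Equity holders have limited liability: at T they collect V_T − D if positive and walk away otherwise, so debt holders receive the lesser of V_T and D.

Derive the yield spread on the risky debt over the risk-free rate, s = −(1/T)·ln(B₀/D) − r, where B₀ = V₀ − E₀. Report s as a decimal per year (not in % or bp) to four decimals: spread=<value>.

d₁ = [ln(V₀/D) + (r + σ²/2)T] / (σ√T)
   = [ln(356.6265/269.3984) + (0.0245 + 0.5·0.5444²)·7.5852] / (0.5444·√7.5852)
   = [0.280498 + 1.309855] / 1.499345 = 1.060698
d₂ = d₁ − σ√T = 1.060698 − 1.499345 = -0.438647
N(d₁) = 0.855587,  N(d₂) = 0.330459,  e^(−rT) = 0.830409
E₀ = V₀·N(d₁) − D·e^(−rT)·N(d₂)
   = 356.6265·0.855587 − 269.3984·0.830409·0.330459 = 231.197649
B₀ = V₀ − E₀ = 356.6265 − 231.197649 = 125.428851
spread = −(1/T)·ln(B₀/D) − r = −(1/7.5852)·ln(125.428851/269.3984) − 0.0245 = 0.07628213

spread=0.0763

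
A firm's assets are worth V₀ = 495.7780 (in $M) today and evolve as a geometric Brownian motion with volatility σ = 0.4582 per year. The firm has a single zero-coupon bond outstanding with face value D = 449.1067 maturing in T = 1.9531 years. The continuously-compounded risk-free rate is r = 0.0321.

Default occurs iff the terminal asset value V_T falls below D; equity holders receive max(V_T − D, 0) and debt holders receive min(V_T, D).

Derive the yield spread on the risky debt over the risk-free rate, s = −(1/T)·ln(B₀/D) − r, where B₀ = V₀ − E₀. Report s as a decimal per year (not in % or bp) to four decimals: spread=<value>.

d₁ = [ln(V₀/D) + (r + σ²/2)T] / (σ√T)
   = [ln(495.7780/449.1067) + (0.0321 + 0.5·0.4582²)·1.9531] / (0.4582·√1.9531)
   = [0.098868 + 0.267718] / 0.640350 = 0.572478
d₂ = d₁ − σ√T = 0.572478 − 0.640350 = -0.067872
N(d₁) = 0.716501,  N(d₂) = 0.472944,  e^(−rT) = 0.939230
E₀ = V₀·N(d₁) − D·e^(−rT)·N(d₂)
   = 495.7780·0.716501 − 449.1067·0.939230·0.472944 = 155.730758
B₀ = V₀ − E₀ = 495.7780 − 155.730758 = 340.047242
spread = −(1/T)·ln(B₀/D) − r = −(1/1.9531)·ln(340.047242/449.1067) − 0.0321 = 0.11032791

spread=0.1103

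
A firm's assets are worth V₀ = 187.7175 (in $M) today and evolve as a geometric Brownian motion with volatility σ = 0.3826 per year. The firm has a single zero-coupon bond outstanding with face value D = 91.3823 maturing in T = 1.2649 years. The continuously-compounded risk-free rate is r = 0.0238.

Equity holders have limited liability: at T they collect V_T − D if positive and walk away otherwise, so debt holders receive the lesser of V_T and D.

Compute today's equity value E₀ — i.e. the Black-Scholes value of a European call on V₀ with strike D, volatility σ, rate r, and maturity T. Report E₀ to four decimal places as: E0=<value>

d₁ = [ln(V₀/D) + (r + σ²/2)T] / (σ√T)
   = [ln(187.7175/91.3823) + (0.0238 + 0.5·0.3826²)·1.2649] / (0.3826·√1.2649)
   = [0.719886 + 0.122684] / 0.430302 = 1.958093
d₂ = d₁ − σ√T = 1.958093 − 0.430302 = 1.527791
N(d₁) = 0.974890,  N(d₂) = 0.936718,  e^(−rT) = 0.970344
E₀ = V₀·N(d₁) − D·e^(−rT)·N(d₂)
   = 187.7175·0.974890 − 91.3823·0.970344·0.936718 = 99.943105

E0=99.9431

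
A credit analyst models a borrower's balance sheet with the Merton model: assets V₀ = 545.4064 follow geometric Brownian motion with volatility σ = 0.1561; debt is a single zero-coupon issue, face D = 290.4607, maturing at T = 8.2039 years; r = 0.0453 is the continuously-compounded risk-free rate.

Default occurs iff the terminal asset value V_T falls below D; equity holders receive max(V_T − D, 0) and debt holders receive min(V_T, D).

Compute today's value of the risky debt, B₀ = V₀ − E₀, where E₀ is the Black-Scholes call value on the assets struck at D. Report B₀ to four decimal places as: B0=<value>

B0=199.6726

d₁ = [ln(V₀/D) + (r + σ²/2)T] / (σ√T)
   = [ln(545.4064/290.4607) + (0.0453 + 0.5·0.1561²)·8.2039] / (0.1561·√8.2039)
   = [0.630063 + 0.471590] / 0.447109 = 2.463948
d₂ = d₁ − σ√T = 2.463948 − 0.447109 = 2.016840
N(d₁) = 0.993129,  N(d₂) = 0.978144,  e^(−rT) = 0.689605
E₀ = V₀·N(d₁) − D·e^(−rT)·N(d₂)
   = 545.4064·0.993129 − 290.4607·0.689605·0.978144 = 345.733794
B₀ = V₀ − E₀ = 545.4064 − 345.733794 = 199.672606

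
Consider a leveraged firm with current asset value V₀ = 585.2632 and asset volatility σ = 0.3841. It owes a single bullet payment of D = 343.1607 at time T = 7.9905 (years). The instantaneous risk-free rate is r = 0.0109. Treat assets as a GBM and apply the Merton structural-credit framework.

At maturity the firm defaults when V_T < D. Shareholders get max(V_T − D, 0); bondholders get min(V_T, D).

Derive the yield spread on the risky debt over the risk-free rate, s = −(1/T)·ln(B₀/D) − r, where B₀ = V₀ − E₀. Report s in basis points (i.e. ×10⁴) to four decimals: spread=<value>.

d₁ = [ln(V₀/D) + (r + σ²/2)T] / (σ√T)
   = [ln(585.2632/343.1607) + (0.0109 + 0.5·0.3841²)·7.9905] / (0.3841·√7.9905)
   = [0.533863 + 0.676527] / 1.085754 = 1.114792
d₂ = d₁ − σ√T = 1.114792 − 1.085754 = 0.029039
N(d₁) = 0.867530,  N(d₂) = 0.511583,  e^(−rT) = 0.916589
E₀ = V₀·N(d₁) − D·e^(−rT)·N(d₂)
   = 585.2632·0.867530 − 343.1607·0.916589·0.511583 = 346.821616
B₀ = V₀ − E₀ = 585.2632 − 346.821616 = 238.441584
spread = −(1/T)·ln(B₀/D) − r = −(1/7.9905)·ln(238.441584/343.1607) − 0.0109 = 0.03466342
in basis points: 0.03466342 × 10⁴ = 346.6342 bp

spread=346.6342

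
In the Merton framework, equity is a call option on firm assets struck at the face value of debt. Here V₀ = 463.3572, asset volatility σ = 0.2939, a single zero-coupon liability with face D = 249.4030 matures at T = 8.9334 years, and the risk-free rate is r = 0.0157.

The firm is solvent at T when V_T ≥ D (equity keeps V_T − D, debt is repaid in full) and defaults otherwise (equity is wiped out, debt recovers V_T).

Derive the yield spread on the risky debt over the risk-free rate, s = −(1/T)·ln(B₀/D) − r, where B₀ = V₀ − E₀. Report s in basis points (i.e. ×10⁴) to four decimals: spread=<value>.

d₁ = [ln(V₀/D) + (r + σ²/2)T] / (σ√T)
   = [ln(463.3572/249.4030) + (0.0157 + 0.5·0.2939²)·8.9334] / (0.2939·√8.9334)
   = [0.619428 + 0.526075] / 0.878432 = 1.304033
d₂ = d₁ − σ√T = 1.304033 − 0.878432 = 0.425601
N(d₁) = 0.903889,  N(d₂) = 0.664801,  e^(−rT) = 0.869137
E₀ = V₀·N(d₁) − D·e^(−rT)·N(d₂)
   = 463.3572·0.903889 − 249.4030·0.869137·0.664801 = 274.717581
B₀ = V₀ − E₀ = 463.3572 − 274.717581 = 188.639619
spread = −(1/T)·ln(B₀/D) − r = −(1/8.9334)·ln(188.639619/249.4030) − 0.0157 = 0.01555704
in basis points: 0.01555704 × 10⁴ = 155.5704 bp

spread=155.5704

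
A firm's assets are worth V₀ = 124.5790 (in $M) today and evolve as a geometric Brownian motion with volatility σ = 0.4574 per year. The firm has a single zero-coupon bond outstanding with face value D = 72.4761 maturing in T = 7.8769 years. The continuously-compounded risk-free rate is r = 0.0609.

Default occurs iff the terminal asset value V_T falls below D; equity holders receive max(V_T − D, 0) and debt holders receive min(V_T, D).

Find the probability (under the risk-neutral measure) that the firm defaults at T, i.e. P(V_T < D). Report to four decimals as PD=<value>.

d₁ = [ln(V₀/D) + (r + σ²/2)T] / (σ√T)
   = [ln(124.5790/72.4761) + (0.0609 + 0.5·0.4574²)·7.8769] / (0.4574·√7.8769)
   = [0.541683 + 1.303685] / 1.283730 = 1.437505
d₂ = d₁ − σ√T = 1.437505 − 1.283730 = 0.153774
risk-neutral PD = N(−d₂) = N(-0.153774) = 0.438894

PD=0.4389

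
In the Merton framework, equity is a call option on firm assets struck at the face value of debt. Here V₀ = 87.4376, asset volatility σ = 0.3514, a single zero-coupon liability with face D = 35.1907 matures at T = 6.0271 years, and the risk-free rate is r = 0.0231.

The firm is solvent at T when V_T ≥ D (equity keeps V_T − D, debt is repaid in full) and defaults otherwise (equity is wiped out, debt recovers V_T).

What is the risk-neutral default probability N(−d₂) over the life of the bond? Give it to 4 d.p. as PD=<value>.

d₁ = [ln(V₀/D) + (r + σ²/2)T] / (σ√T)
   = [ln(87.4376/35.1907) + (0.0231 + 0.5·0.3514²)·6.0271] / (0.3514·√6.0271)
   = [0.910144 + 0.511345] / 0.862692 = 1.647735
d₂ = d₁ − σ√T = 1.647735 − 0.862692 = 0.785043
risk-neutral PD = N(−d₂) = N(-0.785043) = 0.216214

PD=0.2162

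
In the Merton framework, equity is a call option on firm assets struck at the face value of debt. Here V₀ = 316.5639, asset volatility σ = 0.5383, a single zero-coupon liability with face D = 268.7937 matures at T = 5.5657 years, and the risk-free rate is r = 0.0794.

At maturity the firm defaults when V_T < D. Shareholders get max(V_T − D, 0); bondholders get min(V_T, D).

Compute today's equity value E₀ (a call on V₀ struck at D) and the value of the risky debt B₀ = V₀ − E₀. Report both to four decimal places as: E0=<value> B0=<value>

d₁ = [ln(V₀/D) + (r + σ²/2)T] / (σ√T)
   = [ln(316.5639/268.7937) + (0.0794 + 0.5·0.5383²)·5.5657] / (0.5383·√5.5657)
   = [0.163581 + 1.248294] / 1.269943 = 1.111763
d₂ = d₁ − σ√T = 1.111763 − 1.269943 = -0.158181
N(d₁) = 0.866880,  N(d₂) = 0.437157,  e^(−rT) = 0.642803
E₀ = V₀·N(d₁) − D·e^(−rT)·N(d₂)
   = 316.5639·0.866880 − 268.7937·0.642803·0.437157 = 198.890203
B₀ = V₀ − E₀ = 316.5639 − 198.890203 = 117.673697

E0=198.8902 B0=117.6737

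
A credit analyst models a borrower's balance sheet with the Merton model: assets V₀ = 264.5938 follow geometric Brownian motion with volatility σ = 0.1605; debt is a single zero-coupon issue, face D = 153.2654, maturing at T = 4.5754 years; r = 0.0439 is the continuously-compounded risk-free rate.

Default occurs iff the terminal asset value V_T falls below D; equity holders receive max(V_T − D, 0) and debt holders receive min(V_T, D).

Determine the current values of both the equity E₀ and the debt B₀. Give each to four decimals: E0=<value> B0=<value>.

E0=139.5423 B0=125.0515

d₁ = [ln(V₀/D) + (r + σ²/2)T] / (σ√T)
   = [ln(264.5938/153.2654) + (0.0439 + 0.5·0.1605²)·4.5754] / (0.1605·√4.5754)
   = [0.546025 + 0.259792] / 0.343312 = 2.347181
d₂ = d₁ − σ√T = 2.347181 − 0.343312 = 2.003869
N(d₁) = 0.990542,  N(d₂) = 0.977458,  e^(−rT) = 0.818027
E₀ = V₀·N(d₁) − D·e^(−rT)·N(d₂)
   = 264.5938·0.990542 − 153.2654·0.818027·0.977458 = 139.542261
B₀ = V₀ − E₀ = 264.5938 − 139.542261 = 125.051539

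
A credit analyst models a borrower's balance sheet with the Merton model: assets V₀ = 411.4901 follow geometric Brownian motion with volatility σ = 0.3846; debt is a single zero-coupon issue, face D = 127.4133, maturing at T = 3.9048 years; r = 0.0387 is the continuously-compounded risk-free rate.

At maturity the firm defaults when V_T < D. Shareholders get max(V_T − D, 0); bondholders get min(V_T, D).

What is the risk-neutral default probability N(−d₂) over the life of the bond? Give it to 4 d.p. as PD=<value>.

d₁ = [ln(V₀/D) + (r + σ²/2)T] / (σ√T)
   = [ln(411.4901/127.4133) + (0.0387 + 0.5·0.3846²)·3.9048] / (0.3846·√3.9048)
   = [1.172349 + 0.439909] / 0.759991 = 2.121416
d₂ = d₁ − σ√T = 2.121416 − 0.759991 = 1.361425
risk-neutral PD = N(−d₂) = N(-1.361425) = 0.086690

PD=0.0867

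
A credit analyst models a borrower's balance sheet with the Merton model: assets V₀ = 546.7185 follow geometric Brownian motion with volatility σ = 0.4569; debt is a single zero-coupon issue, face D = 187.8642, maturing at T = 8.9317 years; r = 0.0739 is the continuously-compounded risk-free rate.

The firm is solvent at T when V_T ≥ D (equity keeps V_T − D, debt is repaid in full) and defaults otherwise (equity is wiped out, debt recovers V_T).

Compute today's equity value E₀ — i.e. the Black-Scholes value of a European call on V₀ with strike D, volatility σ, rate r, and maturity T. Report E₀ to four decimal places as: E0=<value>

d₁ = [ln(V₀/D) + (r + σ²/2)T] / (σ√T)
   = [ln(546.7185/187.8642) + (0.0739 + 0.5·0.4569²)·8.9317] / (0.4569·√8.9317)
   = [1.068215 + 1.592333] / 1.365489 = 1.948421
d₂ = d₁ − σ√T = 1.948421 − 1.365489 = 0.582932
N(d₁) = 0.974318,  N(d₂) = 0.720030,  e^(−rT) = 0.516824
E₀ = V₀·N(d₁) − D·e^(−rT)·N(d₂)
   = 546.7185·0.974318 − 187.8642·0.516824·0.720030 = 462.767771

E0=462.7678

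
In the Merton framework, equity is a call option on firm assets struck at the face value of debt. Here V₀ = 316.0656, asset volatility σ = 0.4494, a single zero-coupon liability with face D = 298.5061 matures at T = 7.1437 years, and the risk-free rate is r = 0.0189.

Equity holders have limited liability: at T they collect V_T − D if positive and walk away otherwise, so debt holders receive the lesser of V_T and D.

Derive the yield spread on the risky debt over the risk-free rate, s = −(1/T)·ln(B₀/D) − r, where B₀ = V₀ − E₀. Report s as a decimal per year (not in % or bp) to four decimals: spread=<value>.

d₁ = [ln(V₀/D) + (r + σ²/2)T] / (σ√T)
   = [ln(316.0656/298.5061) + (0.0189 + 0.5·0.4494²)·7.1437] / (0.4494·√7.1437)
   = [0.057159 + 0.856388] / 1.201143 = 0.760565
d₂ = d₁ − σ√T = 0.760565 − 1.201143 = -0.440578
N(d₁) = 0.776542,  N(d₂) = 0.329759,  e^(−rT) = 0.873702
E₀ = V₀·N(d₁) − D·e^(−rT)·N(d₂)
   = 316.0656·0.776542 − 298.5061·0.873702·0.329759 = 159.435066
B₀ = V₀ − E₀ = 316.0656 − 159.435066 = 156.630534
spread = −(1/T)·ln(B₀/D) − r = −(1/7.1437)·ln(156.630534/298.5061) − 0.0189 = 0.07137543

spread=0.0714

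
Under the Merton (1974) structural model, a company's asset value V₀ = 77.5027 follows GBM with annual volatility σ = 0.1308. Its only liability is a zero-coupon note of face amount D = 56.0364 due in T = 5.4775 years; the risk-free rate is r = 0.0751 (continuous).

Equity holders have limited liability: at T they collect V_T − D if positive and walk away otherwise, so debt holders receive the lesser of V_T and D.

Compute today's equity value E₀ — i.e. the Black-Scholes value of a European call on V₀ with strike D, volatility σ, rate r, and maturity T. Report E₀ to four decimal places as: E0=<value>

d₁ = [ln(V₀/D) + (r + σ²/2)T] / (σ√T)
   = [ln(77.5027/56.0364) + (0.0751 + 0.5·0.1308²)·5.4775] / (0.1308·√5.4775)
   = [0.324311 + 0.458217] / 0.306125 = 2.556235
d₂ = d₁ − σ√T = 2.556235 − 0.306125 = 2.250110
N(d₁) = 0.994709,  N(d₂) = 0.987779,  e^(−rT) = 0.662748
E₀ = V₀·N(d₁) − D·e^(−rT)·N(d₂)
   = 77.5027·0.994709 − 56.0364·0.662748·0.987779 = 40.408509

E0=40.4085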